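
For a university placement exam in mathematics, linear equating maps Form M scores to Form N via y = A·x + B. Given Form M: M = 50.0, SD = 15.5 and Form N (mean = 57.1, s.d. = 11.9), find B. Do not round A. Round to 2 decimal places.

18.71

A = SD_Y / SD_X = 11.9 / 15.5 = 0.767742
B = M_Y − A·M_X = 57.1 − 0.767742 × 50.0 = 18.71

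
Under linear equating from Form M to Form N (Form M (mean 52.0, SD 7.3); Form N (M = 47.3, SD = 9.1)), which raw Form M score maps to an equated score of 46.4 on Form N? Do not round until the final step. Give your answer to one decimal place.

51.3

Invert y = (SD_Y/SD_X)(x − M_X) + M_Y:
x = (SD_X/SD_Y)(y − M_Y) + M_X = (7.3/9.1)(46.4 − 47.3) + 52.0
x = 0.802198 × -0.900 + 52.0 = 51.3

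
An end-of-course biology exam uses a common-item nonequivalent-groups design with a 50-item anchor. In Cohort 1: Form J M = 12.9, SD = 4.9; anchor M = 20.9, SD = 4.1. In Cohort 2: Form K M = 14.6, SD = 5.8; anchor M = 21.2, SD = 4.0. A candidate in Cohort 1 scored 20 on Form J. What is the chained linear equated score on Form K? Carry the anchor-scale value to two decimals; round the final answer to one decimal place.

Form J → anchor (Cohort 1): v = (4.1/4.9)(20 − 12.9) + 20.9 = 26.84
anchor → Form K (Cohort 2): y = (5.8/4.0)(26.84 − 21.2) + 14.6 = 22.8

22.8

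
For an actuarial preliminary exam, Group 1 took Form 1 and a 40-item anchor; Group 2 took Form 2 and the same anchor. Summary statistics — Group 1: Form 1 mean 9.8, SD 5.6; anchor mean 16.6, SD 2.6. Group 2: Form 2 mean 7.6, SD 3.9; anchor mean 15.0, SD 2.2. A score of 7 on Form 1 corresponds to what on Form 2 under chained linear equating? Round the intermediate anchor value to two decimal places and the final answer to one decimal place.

Form 1 → anchor (Group 1): v = (2.6/5.6)(7 − 9.8) + 16.6 = 15.30
anchor → Form 2 (Group 2): y = (3.9/2.2)(15.30 − 15.0) + 7.6 = 8.1

8.1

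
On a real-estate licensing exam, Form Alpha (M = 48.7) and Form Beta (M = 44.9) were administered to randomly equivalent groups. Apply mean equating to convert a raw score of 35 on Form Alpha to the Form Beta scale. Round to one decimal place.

31.2

Mean equating: y = x + (M_Y − M_X) = 35 + (44.9 − 48.7) = 31.2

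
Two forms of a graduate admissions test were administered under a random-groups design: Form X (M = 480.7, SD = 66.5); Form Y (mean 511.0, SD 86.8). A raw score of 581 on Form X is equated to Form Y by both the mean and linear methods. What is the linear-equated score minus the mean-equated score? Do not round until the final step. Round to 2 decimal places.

30.62

Mean-equated: 581 + (511.0 − 480.7) = 611.30
Linear-equated: (86.8/66.5)(581 − 480.7) + 511.0 = 641.918
Difference = 641.918 − 611.30 = 30.62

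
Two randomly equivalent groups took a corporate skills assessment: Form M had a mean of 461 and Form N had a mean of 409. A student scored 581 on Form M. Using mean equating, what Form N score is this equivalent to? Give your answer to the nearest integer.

529

Mean equating: y = x + (M_Y − M_X) = 581 + (409 − 461) = 529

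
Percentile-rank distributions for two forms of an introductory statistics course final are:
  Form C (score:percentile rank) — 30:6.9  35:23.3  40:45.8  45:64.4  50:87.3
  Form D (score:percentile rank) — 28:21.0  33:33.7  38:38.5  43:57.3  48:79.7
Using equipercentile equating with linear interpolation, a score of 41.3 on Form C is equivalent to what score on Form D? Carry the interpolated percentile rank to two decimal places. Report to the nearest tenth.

PR of 41.3 on Form C: 45.8 + (41.3 − 40)/(45 − 40) × (64.4 − 45.8) = 50.64
On Form D, PR 50.64 falls between score 38 (PR 38.5) and 43 (PR 57.3).
Interpolate: 38 + (50.64 − 38.5)/(57.3 − 38.5) × (43 − 38) = 41.2

41.2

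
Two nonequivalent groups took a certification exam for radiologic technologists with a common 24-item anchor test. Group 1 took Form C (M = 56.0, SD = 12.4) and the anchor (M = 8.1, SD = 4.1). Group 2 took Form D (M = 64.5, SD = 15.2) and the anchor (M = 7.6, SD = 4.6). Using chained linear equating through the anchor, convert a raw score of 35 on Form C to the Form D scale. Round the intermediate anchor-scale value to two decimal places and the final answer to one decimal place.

Form C → anchor (Group 1): v = (4.1/12.4)(35 − 56.0) + 8.1 = 1.16
anchor → Form D (Group 2): y = (15.2/4.6)(1.16 − 7.6) + 64.5 = 43.2

43.2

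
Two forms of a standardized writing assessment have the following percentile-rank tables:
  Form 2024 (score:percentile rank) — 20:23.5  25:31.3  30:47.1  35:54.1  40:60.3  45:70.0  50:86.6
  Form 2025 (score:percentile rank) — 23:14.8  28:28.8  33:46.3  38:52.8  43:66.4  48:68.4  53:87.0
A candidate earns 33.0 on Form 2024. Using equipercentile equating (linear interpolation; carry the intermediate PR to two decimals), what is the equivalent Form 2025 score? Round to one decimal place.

36.8

PR of 33.0 on Form 2024: 47.1 + (33.0 − 30)/(35 − 30) × (54.1 − 47.1) = 51.30
On Form 2025, PR 51.30 falls between score 33 (PR 46.3) and 38 (PR 52.8).
Interpolate: 33 + (51.30 − 46.3)/(52.8 − 46.3) × (38 − 33) = 36.8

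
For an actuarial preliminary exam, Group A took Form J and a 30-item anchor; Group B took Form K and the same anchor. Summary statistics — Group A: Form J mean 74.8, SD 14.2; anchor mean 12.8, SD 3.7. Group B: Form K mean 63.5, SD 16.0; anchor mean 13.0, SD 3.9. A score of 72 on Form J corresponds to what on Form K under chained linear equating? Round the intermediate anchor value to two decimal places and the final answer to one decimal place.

59.7

Form J → anchor (Group A): v = (3.7/14.2)(72 − 74.8) + 12.8 = 12.07
anchor → Form K (Group B): y = (16.0/3.9)(12.07 − 13.0) + 63.5 = 59.7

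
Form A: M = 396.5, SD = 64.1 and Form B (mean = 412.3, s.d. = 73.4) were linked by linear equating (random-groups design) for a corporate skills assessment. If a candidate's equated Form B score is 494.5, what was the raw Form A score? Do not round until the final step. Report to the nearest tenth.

Invert y = (SD_Y/SD_X)(x − M_X) + M_Y:
x = (SD_X/SD_Y)(y − M_Y) + M_X = (64.1/73.4)(494.5 − 412.3) + 396.5
x = 0.873297 × 82.200 + 396.5 = 468.3

468.3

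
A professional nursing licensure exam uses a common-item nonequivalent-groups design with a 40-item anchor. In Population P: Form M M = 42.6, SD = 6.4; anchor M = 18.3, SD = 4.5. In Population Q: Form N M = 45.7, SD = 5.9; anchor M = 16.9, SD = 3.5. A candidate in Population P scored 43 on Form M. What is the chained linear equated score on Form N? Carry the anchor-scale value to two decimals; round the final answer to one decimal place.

Form M → anchor (Population P): v = (4.5/6.4)(43 − 42.6) + 18.3 = 18.58
anchor → Form N (Population Q): y = (5.9/3.5)(18.58 − 16.9) + 45.7 = 48.5

48.5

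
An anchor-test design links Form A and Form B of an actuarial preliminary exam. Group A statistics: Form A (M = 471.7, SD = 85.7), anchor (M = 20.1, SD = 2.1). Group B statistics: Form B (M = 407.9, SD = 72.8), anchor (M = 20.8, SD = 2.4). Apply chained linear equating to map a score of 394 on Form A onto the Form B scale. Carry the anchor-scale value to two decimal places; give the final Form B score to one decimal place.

Form A → anchor (Group A): v = (2.1/85.7)(394 − 471.7) + 20.1 = 18.20
anchor → Form B (Group B): y = (72.8/2.4)(18.20 − 20.8) + 407.9 = 329.0

329.0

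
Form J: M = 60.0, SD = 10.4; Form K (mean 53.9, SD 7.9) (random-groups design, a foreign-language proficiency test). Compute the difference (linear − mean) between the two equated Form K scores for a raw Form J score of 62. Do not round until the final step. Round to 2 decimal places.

-0.48

Mean-equated: 62 + (53.9 − 60.0) = 55.90
Linear-equated: (7.9/10.4)(62 − 60.0) + 53.9 = 55.419
Difference = 55.419 − 55.90 = -0.48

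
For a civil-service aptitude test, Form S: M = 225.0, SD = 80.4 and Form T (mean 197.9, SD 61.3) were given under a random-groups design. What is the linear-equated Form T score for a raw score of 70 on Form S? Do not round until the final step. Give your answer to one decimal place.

79.7

Linear equating: y = (SD_Y/SD_X)(x − M_X) + M_Y
y = (61.3/80.4)(70 − 225.0) + 197.9
y = 0.762438 × -155.0 + 197.9 = -118.1779 + 197.9 = 79.7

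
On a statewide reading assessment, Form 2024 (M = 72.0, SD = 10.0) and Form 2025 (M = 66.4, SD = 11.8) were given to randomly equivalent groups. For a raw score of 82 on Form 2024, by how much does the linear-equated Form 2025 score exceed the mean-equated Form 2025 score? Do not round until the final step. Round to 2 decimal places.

Mean-equated: 82 + (66.4 − 72.0) = 76.40
Linear-equated: (11.8/10.0)(82 − 72.0) + 66.4 = 78.200
Difference = 78.200 − 76.40 = 1.80

1.80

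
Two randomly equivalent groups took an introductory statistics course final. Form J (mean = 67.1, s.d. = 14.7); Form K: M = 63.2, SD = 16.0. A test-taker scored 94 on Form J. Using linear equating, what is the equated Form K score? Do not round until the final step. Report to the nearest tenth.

Linear equating: y = (SD_Y/SD_X)(x − M_X) + M_Y
y = (16.0/14.7)(94 − 67.1) + 63.2
y = 1.088435 × 26.9 + 63.2 = 29.2789 + 63.2 = 92.5

92.5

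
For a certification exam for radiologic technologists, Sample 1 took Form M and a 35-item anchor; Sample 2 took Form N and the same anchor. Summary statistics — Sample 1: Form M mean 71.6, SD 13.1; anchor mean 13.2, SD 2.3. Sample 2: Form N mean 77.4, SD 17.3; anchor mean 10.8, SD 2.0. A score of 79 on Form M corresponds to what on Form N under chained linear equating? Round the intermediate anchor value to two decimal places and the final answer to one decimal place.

109.4

Form M → anchor (Sample 1): v = (2.3/13.1)(79 − 71.6) + 13.2 = 14.50
anchor → Form N (Sample 2): y = (17.3/2.0)(14.50 − 10.8) + 77.4 = 109.4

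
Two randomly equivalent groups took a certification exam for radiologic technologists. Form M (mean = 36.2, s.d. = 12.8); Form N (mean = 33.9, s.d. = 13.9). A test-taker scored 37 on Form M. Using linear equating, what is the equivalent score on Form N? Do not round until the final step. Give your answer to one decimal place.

Linear equating: y = (SD_Y/SD_X)(x − M_X) + M_Y
y = (13.9/12.8)(37 − 36.2) + 33.9
y = 1.085938 × 0.8 + 33.9 = 0.8687 + 33.9 = 34.8

34.8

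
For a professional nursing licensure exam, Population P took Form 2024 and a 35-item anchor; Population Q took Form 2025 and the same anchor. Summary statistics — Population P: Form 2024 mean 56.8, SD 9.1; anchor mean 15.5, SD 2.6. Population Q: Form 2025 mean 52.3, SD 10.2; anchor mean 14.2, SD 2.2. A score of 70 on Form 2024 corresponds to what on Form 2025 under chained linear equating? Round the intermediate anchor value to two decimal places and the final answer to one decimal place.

Form 2024 → anchor (Population P): v = (2.6/9.1)(70 − 56.8) + 15.5 = 19.27
anchor → Form 2025 (Population Q): y = (10.2/2.2)(19.27 − 14.2) + 52.3 = 75.8

75.8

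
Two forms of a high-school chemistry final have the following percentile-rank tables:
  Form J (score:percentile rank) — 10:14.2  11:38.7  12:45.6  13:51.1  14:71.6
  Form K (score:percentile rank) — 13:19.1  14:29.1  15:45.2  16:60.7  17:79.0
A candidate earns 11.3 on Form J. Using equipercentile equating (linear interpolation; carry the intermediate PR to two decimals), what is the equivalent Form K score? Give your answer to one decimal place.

14.7

PR of 11.3 on Form J: 38.7 + (11.3 − 11)/(12 − 11) × (45.6 − 38.7) = 40.77
On Form K, PR 40.77 falls between score 14 (PR 29.1) and 15 (PR 45.2).
Interpolate: 14 + (40.77 − 29.1)/(45.2 − 29.1) × (15 − 14) = 14.7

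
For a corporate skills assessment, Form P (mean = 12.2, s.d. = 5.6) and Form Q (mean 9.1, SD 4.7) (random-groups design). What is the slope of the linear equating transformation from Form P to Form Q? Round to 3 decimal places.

A = SD_Y / SD_X = 4.7 / 5.6 = 0.839

0.839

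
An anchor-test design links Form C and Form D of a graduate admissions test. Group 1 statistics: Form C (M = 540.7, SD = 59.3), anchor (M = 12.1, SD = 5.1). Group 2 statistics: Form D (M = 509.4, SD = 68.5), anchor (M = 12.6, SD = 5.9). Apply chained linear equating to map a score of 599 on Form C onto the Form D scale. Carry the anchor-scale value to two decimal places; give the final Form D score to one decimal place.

561.8

Form C → anchor (Group 1): v = (5.1/59.3)(599 − 540.7) + 12.1 = 17.11
anchor → Form D (Group 2): y = (68.5/5.9)(17.11 − 12.6) + 509.4 = 561.8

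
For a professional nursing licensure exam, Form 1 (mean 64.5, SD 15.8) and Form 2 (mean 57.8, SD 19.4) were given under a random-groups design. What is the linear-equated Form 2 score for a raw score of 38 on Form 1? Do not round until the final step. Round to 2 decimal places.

Linear equating: y = (SD_Y/SD_X)(x − M_X) + M_Y
y = (19.4/15.8)(38 − 64.5) + 57.8
y = 1.227848 × -26.5 + 57.8 = -32.5380 + 57.8 = 25.26

25.26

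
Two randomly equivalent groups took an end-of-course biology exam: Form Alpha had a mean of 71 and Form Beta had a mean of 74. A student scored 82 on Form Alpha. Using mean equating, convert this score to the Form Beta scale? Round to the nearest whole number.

85

Mean equating: y = x + (M_Y − M_X) = 82 + (74 − 71) = 85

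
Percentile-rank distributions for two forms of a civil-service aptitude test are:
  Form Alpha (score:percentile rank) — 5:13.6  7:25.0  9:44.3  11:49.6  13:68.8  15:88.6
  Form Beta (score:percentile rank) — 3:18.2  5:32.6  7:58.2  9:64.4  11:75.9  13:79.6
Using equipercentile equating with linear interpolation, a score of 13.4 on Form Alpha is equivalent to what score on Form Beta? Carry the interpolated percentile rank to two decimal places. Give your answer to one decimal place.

PR of 13.4 on Form Alpha: 68.8 + (13.4 − 13)/(15 − 13) × (88.6 − 68.8) = 72.76
On Form Beta, PR 72.76 falls between score 9 (PR 64.4) and 11 (PR 75.9).
Interpolate: 9 + (72.76 − 64.4)/(75.9 − 64.4) × (11 − 9) = 10.5

10.5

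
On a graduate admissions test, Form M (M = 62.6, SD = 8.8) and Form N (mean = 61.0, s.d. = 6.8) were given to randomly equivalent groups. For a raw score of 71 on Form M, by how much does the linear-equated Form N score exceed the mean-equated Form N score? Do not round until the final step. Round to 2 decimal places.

-1.91

Mean-equated: 71 + (61.0 − 62.6) = 69.40
Linear-equated: (6.8/8.8)(71 − 62.6) + 61.0 = 67.491
Difference = 67.491 − 69.40 = -1.91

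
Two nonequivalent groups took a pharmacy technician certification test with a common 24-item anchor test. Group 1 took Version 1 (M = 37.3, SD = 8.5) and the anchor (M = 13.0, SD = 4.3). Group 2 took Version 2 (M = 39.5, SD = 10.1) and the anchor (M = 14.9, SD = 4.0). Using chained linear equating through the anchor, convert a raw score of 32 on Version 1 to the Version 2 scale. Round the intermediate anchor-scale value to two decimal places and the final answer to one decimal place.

27.9

Version 1 → anchor (Group 1): v = (4.3/8.5)(32 − 37.3) + 13.0 = 10.32
anchor → Version 2 (Group 2): y = (10.1/4.0)(10.32 − 14.9) + 39.5 = 27.9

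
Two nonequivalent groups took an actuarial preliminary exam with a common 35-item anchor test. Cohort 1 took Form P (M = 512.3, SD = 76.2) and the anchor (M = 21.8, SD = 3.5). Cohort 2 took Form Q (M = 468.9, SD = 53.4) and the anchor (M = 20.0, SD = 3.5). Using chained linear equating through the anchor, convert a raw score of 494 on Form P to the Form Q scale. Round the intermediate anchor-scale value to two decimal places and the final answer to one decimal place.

483.5

Form P → anchor (Cohort 1): v = (3.5/76.2)(494 − 512.3) + 21.8 = 20.96
anchor → Form Q (Cohort 2): y = (53.4/3.5)(20.96 − 20.0) + 468.9 = 483.5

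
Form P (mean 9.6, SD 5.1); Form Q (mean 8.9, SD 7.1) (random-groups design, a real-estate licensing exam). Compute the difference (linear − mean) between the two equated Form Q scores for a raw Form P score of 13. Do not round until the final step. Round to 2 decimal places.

1.33

Mean-equated: 13 + (8.9 − 9.6) = 12.30
Linear-equated: (7.1/5.1)(13 − 9.6) + 8.9 = 13.633
Difference = 13.633 − 12.30 = 1.33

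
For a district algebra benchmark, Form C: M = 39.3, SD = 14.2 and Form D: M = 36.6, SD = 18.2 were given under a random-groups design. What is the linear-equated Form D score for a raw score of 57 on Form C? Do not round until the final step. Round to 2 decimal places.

Linear equating: y = (SD_Y/SD_X)(x − M_X) + M_Y
y = (18.2/14.2)(57 − 39.3) + 36.6
y = 1.281690 × 17.7 + 36.6 = 22.6859 + 36.6 = 59.29

59.29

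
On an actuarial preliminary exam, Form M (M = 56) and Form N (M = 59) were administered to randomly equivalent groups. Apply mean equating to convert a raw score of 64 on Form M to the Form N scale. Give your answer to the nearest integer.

67

Mean equating: y = x + (M_Y − M_X) = 64 + (59 − 56) = 67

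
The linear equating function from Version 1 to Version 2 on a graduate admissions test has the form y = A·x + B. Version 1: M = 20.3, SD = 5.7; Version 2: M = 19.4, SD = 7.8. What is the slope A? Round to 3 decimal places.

A = SD_Y / SD_X = 7.8 / 5.7 = 1.368

1.368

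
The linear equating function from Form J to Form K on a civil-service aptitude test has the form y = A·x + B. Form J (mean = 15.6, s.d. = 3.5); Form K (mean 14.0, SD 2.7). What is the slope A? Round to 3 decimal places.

A = SD_Y / SD_X = 2.7 / 3.5 = 0.771

0.771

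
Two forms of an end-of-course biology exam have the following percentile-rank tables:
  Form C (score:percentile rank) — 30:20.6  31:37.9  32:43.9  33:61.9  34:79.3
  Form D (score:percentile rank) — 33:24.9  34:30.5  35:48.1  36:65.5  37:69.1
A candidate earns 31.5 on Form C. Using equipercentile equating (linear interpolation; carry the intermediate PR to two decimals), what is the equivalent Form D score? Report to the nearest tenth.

34.6

PR of 31.5 on Form C: 37.9 + (31.5 − 31)/(32 − 31) × (43.9 − 37.9) = 40.90
On Form D, PR 40.90 falls between score 34 (PR 30.5) and 35 (PR 48.1).
Interpolate: 34 + (40.90 − 30.5)/(48.1 − 30.5) × (35 − 34) = 34.6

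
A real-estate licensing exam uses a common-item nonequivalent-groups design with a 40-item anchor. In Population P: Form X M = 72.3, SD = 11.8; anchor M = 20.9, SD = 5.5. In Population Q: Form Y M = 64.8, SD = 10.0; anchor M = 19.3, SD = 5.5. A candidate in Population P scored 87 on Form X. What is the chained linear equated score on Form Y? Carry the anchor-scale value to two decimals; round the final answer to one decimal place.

80.2

Form X → anchor (Population P): v = (5.5/11.8)(87 − 72.3) + 20.9 = 27.75
anchor → Form Y (Population Q): y = (10.0/5.5)(27.75 − 19.3) + 64.8 = 80.2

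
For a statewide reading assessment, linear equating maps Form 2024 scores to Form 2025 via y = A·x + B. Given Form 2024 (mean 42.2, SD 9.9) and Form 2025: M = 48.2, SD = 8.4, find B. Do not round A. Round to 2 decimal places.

12.39

A = SD_Y / SD_X = 8.4 / 9.9 = 0.848485
B = M_Y − A·M_X = 48.2 − 0.848485 × 42.2 = 12.39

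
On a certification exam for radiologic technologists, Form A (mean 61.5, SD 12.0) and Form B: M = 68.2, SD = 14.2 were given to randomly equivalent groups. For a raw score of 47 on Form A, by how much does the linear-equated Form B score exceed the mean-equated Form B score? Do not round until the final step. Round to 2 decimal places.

-2.66

Mean-equated: 47 + (68.2 − 61.5) = 53.70
Linear-equated: (14.2/12.0)(47 − 61.5) + 68.2 = 51.042
Difference = 51.042 − 53.70 = -2.66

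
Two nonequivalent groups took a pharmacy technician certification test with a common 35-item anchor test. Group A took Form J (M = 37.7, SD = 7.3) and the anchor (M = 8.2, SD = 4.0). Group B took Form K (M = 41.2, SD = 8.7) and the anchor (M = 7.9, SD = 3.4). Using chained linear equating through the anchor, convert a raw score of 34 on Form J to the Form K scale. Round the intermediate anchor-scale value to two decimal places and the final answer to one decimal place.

Form J → anchor (Group A): v = (4.0/7.3)(34 − 37.7) + 8.2 = 6.17
anchor → Form K (Group B): y = (8.7/3.4)(6.17 − 7.9) + 41.2 = 36.8

36.8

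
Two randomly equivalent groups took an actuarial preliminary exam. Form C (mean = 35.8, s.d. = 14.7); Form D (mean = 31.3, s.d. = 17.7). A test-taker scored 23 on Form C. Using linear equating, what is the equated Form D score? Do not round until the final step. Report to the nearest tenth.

Linear equating: y = (SD_Y/SD_X)(x − M_X) + M_Y
y = (17.7/14.7)(23 − 35.8) + 31.3
y = 1.204082 × -12.8 + 31.3 = -15.4122 + 31.3 = 15.9

15.9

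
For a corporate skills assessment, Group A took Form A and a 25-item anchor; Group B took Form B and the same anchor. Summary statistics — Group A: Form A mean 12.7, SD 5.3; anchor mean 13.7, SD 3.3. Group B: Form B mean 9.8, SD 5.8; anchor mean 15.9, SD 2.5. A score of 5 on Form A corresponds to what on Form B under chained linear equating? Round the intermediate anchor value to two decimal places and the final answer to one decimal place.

-6.4

Form A → anchor (Group A): v = (3.3/5.3)(5 − 12.7) + 13.7 = 8.91
anchor → Form B (Group B): y = (5.8/2.5)(8.91 − 15.9) + 9.8 = -6.4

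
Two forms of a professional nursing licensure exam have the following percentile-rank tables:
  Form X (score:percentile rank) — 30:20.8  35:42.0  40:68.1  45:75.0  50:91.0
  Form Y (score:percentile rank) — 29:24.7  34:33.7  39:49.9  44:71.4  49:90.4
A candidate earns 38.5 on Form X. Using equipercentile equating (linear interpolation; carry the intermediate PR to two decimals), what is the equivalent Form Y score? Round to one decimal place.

41.4

PR of 38.5 on Form X: 42.0 + (38.5 − 35)/(40 − 35) × (68.1 − 42.0) = 60.27
On Form Y, PR 60.27 falls between score 39 (PR 49.9) and 44 (PR 71.4).
Interpolate: 39 + (60.27 − 49.9)/(71.4 − 49.9) × (44 − 39) = 41.4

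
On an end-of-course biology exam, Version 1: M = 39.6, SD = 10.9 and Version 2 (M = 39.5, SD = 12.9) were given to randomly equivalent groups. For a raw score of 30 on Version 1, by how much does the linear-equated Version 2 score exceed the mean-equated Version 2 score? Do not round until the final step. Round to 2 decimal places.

Mean-equated: 30 + (39.5 − 39.6) = 29.90
Linear-equated: (12.9/10.9)(30 − 39.6) + 39.5 = 28.139
Difference = 28.139 − 29.90 = -1.76

-1.76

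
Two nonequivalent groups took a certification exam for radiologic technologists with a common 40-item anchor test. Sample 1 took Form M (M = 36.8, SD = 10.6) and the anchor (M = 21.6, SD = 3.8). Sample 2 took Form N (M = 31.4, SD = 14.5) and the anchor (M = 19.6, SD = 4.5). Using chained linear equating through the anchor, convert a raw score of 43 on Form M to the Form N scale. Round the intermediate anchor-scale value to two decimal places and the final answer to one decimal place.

45.0

Form M → anchor (Sample 1): v = (3.8/10.6)(43 − 36.8) + 21.6 = 23.82
anchor → Form N (Sample 2): y = (14.5/4.5)(23.82 − 19.6) + 31.4 = 45.0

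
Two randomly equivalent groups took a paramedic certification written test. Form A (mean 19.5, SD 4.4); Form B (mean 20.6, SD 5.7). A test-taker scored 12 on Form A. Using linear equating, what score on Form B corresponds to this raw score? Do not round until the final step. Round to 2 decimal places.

Linear equating: y = (SD_Y/SD_X)(x − M_X) + M_Y
y = (5.7/4.4)(12 − 19.5) + 20.6
y = 1.295455 × -7.5 + 20.6 = -9.7159 + 20.6 = 10.88

10.88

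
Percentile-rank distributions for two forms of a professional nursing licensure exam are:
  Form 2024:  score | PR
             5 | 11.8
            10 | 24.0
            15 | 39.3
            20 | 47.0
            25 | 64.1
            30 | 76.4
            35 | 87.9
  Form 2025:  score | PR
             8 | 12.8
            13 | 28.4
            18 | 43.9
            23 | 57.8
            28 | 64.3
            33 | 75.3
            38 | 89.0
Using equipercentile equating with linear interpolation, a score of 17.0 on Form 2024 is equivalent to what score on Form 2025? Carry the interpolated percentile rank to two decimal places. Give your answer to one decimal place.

17.5

PR of 17.0 on Form 2024: 39.3 + (17.0 − 15)/(20 − 15) × (47.0 − 39.3) = 42.38
On Form 2025, PR 42.38 falls between score 13 (PR 28.4) and 18 (PR 43.9).
Interpolate: 13 + (42.38 − 28.4)/(43.9 − 28.4) × (18 − 13) = 17.5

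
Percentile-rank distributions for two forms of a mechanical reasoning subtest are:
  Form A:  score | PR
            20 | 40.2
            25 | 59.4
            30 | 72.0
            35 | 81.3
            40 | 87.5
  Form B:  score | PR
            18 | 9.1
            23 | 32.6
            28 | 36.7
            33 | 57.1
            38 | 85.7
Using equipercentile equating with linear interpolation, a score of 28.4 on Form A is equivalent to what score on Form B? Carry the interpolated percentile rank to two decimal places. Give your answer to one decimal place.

34.9

PR of 28.4 on Form A: 59.4 + (28.4 − 25)/(30 − 25) × (72.0 − 59.4) = 67.97
On Form B, PR 67.97 falls between score 33 (PR 57.1) and 38 (PR 85.7).
Interpolate: 33 + (67.97 − 57.1)/(85.7 − 57.1) × (38 − 33) = 34.9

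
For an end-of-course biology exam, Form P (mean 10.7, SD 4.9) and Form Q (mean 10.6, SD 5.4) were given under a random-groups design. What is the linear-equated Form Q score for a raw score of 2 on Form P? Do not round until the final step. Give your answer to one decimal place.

1.0

Linear equating: y = (SD_Y/SD_X)(x − M_X) + M_Y
y = (5.4/4.9)(2 − 10.7) + 10.6
y = 1.102041 × -8.7 + 10.6 = -9.5878 + 10.6 = 1.0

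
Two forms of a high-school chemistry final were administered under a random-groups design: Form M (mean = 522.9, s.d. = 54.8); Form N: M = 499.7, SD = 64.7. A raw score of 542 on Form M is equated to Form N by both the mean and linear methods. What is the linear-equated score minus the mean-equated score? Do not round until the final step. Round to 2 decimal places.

Mean-equated: 542 + (499.7 − 522.9) = 518.80
Linear-equated: (64.7/54.8)(542 − 522.9) + 499.7 = 522.251
Difference = 522.251 − 518.80 = 3.45

3.45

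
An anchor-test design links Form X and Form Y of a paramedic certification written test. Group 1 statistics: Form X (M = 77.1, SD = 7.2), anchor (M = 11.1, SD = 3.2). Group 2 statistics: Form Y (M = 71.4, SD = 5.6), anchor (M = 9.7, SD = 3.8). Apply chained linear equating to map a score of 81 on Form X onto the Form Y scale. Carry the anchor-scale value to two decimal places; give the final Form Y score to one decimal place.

76.0

Form X → anchor (Group 1): v = (3.2/7.2)(81 − 77.1) + 11.1 = 12.83
anchor → Form Y (Group 2): y = (5.6/3.8)(12.83 − 9.7) + 71.4 = 76.0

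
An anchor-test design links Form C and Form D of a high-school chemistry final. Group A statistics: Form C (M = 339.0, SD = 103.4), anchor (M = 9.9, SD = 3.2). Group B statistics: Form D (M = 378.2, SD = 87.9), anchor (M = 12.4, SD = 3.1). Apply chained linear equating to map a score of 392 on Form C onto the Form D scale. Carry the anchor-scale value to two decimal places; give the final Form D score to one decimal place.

353.8

Form C → anchor (Group A): v = (3.2/103.4)(392 − 339.0) + 9.9 = 11.54
anchor → Form D (Group B): y = (87.9/3.1)(11.54 − 12.4) + 378.2 = 353.8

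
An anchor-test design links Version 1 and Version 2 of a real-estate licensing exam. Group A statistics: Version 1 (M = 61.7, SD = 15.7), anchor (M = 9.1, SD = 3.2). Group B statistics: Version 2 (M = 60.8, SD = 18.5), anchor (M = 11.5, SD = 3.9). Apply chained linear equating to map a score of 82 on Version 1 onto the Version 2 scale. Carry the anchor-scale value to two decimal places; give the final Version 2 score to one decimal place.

69.1

Version 1 → anchor (Group A): v = (3.2/15.7)(82 − 61.7) + 9.1 = 13.24
anchor → Version 2 (Group B): y = (18.5/3.9)(13.24 − 11.5) + 60.8 = 69.1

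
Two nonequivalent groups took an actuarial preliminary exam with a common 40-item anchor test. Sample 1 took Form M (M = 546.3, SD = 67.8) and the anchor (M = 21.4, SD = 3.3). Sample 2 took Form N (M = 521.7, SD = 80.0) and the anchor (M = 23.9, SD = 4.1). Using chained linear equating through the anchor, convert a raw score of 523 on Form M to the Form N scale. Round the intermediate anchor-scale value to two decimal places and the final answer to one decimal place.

450.9

Form M → anchor (Sample 1): v = (3.3/67.8)(523 − 546.3) + 21.4 = 20.27
anchor → Form N (Sample 2): y = (80.0/4.1)(20.27 − 23.9) + 521.7 = 450.9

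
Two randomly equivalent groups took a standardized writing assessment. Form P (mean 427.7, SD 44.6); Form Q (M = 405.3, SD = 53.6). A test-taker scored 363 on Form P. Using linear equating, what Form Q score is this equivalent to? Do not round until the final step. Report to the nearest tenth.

327.5

Linear equating: y = (SD_Y/SD_X)(x − M_X) + M_Y
y = (53.6/44.6)(363 − 427.7) + 405.3
y = 1.201794 × -64.7 + 405.3 = -77.7561 + 405.3 = 327.5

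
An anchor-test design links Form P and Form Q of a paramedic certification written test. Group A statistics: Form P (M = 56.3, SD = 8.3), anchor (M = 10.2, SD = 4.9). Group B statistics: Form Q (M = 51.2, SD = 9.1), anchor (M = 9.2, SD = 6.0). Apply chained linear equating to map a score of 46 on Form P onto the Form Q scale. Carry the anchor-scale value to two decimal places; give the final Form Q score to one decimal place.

43.5

Form P → anchor (Group A): v = (4.9/8.3)(46 − 56.3) + 10.2 = 4.12
anchor → Form Q (Group B): y = (9.1/6.0)(4.12 − 9.2) + 51.2 = 43.5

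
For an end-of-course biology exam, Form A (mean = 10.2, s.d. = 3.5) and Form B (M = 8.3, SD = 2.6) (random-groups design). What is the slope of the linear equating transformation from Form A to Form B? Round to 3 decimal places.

A = SD_Y / SD_X = 2.6 / 3.5 = 0.743

0.743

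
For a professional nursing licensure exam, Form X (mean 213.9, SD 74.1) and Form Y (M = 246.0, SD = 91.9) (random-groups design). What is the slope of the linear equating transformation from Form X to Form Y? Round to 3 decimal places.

1.240

A = SD_Y / SD_X = 91.9 / 74.1 = 1.240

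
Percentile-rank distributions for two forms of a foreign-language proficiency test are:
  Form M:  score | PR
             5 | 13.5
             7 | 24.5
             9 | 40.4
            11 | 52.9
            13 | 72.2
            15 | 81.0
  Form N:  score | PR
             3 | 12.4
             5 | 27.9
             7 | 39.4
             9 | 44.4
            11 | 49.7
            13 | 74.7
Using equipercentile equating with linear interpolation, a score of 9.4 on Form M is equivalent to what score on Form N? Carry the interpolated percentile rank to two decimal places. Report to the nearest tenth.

8.4

PR of 9.4 on Form M: 40.4 + (9.4 − 9)/(11 − 9) × (52.9 − 40.4) = 42.90
On Form N, PR 42.90 falls between score 7 (PR 39.4) and 9 (PR 44.4).
Interpolate: 7 + (42.90 − 39.4)/(44.4 − 39.4) × (9 − 7) = 8.4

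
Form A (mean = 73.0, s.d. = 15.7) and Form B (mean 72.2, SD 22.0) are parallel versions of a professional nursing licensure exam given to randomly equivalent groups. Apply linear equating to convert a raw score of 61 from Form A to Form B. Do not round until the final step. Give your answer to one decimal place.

55.4

Linear equating: y = (SD_Y/SD_X)(x − M_X) + M_Y
y = (22.0/15.7)(61 − 73.0) + 72.2
y = 1.401274 × -12.0 + 72.2 = -16.8153 + 72.2 = 55.4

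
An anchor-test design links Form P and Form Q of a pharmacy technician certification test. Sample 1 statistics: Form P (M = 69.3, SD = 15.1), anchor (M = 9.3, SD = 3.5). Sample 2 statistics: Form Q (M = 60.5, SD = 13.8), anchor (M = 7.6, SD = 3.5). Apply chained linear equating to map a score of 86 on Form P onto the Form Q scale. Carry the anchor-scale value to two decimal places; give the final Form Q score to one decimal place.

82.5

Form P → anchor (Sample 1): v = (3.5/15.1)(86 − 69.3) + 9.3 = 13.17
anchor → Form Q (Sample 2): y = (13.8/3.5)(13.17 − 7.6) + 60.5 = 82.5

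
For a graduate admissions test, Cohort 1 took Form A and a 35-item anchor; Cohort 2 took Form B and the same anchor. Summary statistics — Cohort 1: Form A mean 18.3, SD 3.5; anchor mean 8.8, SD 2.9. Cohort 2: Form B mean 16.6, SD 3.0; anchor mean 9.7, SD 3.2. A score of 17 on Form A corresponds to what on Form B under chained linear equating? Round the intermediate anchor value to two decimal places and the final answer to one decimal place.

14.7

Form A → anchor (Cohort 1): v = (2.9/3.5)(17 − 18.3) + 8.8 = 7.72
anchor → Form B (Cohort 2): y = (3.0/3.2)(7.72 − 9.7) + 16.6 = 14.7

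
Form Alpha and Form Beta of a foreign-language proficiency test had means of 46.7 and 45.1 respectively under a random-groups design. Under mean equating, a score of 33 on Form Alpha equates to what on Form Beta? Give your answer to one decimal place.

Mean equating: y = x + (M_Y − M_X) = 33 + (45.1 − 46.7) = 31.4

31.4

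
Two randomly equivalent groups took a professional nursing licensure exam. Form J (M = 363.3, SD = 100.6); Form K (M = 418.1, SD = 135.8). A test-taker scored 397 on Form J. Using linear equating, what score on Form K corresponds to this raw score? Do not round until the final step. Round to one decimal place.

Linear equating: y = (SD_Y/SD_X)(x − M_X) + M_Y
y = (135.8/100.6)(397 − 363.3) + 418.1
y = 1.349901 × 33.7 + 418.1 = 45.4917 + 418.1 = 463.6

463.6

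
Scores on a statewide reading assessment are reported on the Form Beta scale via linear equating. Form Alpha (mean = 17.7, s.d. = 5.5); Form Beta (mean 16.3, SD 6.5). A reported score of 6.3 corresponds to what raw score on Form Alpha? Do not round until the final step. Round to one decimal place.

9.2

Invert y = (SD_Y/SD_X)(x − M_X) + M_Y:
x = (SD_X/SD_Y)(y − M_Y) + M_X = (5.5/6.5)(6.3 − 16.3) + 17.7
x = 0.846154 × -10.000 + 17.7 = 9.2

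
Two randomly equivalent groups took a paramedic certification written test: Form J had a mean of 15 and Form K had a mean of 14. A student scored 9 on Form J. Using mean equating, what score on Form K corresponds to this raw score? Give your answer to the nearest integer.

Mean equating: y = x + (M_Y − M_X) = 9 + (14 − 15) = 8

8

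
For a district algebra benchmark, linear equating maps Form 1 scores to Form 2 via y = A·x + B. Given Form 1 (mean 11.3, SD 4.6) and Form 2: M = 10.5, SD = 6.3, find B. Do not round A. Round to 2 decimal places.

A = SD_Y / SD_X = 6.3 / 4.6 = 1.369565
B = M_Y − A·M_X = 10.5 − 1.369565 × 11.3 = -4.98

-4.98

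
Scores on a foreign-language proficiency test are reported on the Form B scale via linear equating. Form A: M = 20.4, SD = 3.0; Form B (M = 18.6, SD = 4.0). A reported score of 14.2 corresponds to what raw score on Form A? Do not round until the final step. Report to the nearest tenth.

Invert y = (SD_Y/SD_X)(x − M_X) + M_Y:
x = (SD_X/SD_Y)(y − M_Y) + M_X = (3.0/4.0)(14.2 − 18.6) + 20.4
x = 0.750000 × -4.400 + 20.4 = 17.1

17.1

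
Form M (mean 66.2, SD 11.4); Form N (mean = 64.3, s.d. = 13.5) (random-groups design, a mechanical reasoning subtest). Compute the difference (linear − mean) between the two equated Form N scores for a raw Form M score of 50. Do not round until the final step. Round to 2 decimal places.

Mean-equated: 50 + (64.3 − 66.2) = 48.10
Linear-equated: (13.5/11.4)(50 − 66.2) + 64.3 = 45.116
Difference = 45.116 − 48.10 = -2.98

-2.98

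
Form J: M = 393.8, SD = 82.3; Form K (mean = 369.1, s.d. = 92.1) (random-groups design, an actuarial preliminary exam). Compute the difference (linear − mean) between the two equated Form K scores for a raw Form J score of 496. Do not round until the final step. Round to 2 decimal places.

Mean-equated: 496 + (369.1 − 393.8) = 471.30
Linear-equated: (92.1/82.3)(496 − 393.8) + 369.1 = 483.470
Difference = 483.470 − 471.30 = 12.17

12.17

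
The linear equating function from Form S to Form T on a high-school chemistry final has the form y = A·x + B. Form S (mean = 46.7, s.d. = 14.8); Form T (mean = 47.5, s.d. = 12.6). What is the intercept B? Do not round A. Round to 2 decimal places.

A = SD_Y / SD_X = 12.6 / 14.8 = 0.851351
B = M_Y − A·M_X = 47.5 − 0.851351 × 46.7 = 7.74

7.74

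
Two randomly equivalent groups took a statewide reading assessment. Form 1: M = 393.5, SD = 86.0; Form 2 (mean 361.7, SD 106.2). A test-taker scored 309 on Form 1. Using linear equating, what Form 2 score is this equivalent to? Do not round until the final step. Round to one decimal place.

257.4

Linear equating: y = (SD_Y/SD_X)(x − M_X) + M_Y
y = (106.2/86.0)(309 − 393.5) + 361.7
y = 1.234884 × -84.5 + 361.7 = -104.3477 + 361.7 = 257.4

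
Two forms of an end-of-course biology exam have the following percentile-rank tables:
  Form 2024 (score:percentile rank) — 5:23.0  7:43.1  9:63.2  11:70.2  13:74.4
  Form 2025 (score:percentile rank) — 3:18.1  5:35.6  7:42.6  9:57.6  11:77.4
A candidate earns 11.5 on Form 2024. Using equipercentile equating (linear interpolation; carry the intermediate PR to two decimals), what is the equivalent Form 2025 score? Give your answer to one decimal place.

10.4

PR of 11.5 on Form 2024: 70.2 + (11.5 − 11)/(13 − 11) × (74.4 − 70.2) = 71.25
On Form 2025, PR 71.25 falls between score 9 (PR 57.6) and 11 (PR 77.4).
Interpolate: 9 + (71.25 − 57.6)/(77.4 − 57.6) × (11 − 9) = 10.4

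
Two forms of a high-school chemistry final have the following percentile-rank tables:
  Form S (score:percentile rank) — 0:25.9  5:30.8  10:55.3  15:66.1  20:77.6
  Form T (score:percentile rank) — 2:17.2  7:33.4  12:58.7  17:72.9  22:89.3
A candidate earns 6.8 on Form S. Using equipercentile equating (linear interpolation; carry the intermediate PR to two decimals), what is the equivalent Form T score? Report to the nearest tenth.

8.2

PR of 6.8 on Form S: 30.8 + (6.8 − 5)/(10 − 5) × (55.3 − 30.8) = 39.62
On Form T, PR 39.62 falls between score 7 (PR 33.4) and 12 (PR 58.7).
Interpolate: 7 + (39.62 − 33.4)/(58.7 − 33.4) × (12 − 7) = 8.2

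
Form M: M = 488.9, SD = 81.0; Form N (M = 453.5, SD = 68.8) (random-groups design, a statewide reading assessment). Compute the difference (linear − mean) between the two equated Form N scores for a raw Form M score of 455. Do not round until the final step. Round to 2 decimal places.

Mean-equated: 455 + (453.5 − 488.9) = 419.60
Linear-equated: (68.8/81.0)(455 − 488.9) + 453.5 = 424.706
Difference = 424.706 − 419.60 = 5.11

5.11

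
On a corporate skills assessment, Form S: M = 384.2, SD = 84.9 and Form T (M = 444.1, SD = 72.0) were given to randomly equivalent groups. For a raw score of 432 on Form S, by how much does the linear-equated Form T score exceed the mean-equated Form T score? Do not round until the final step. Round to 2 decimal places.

Mean-equated: 432 + (444.1 − 384.2) = 491.90
Linear-equated: (72.0/84.9)(432 − 384.2) + 444.1 = 484.637
Difference = 484.637 − 491.90 = -7.26

-7.26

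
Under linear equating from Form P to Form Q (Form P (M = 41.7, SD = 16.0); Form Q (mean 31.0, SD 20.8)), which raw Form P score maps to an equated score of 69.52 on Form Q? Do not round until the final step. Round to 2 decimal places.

71.33

Invert y = (SD_Y/SD_X)(x − M_X) + M_Y:
x = (SD_X/SD_Y)(y − M_Y) + M_X = (16.0/20.8)(69.52 − 31.0) + 41.7
x = 0.769231 × 38.520 + 41.7 = 71.33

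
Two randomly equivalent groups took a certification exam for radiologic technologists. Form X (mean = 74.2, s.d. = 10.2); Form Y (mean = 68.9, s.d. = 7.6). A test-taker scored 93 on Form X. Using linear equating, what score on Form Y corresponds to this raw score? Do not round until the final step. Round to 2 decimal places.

82.91

Linear equating: y = (SD_Y/SD_X)(x − M_X) + M_Y
y = (7.6/10.2)(93 − 74.2) + 68.9
y = 0.745098 × 18.8 + 68.9 = 14.0078 + 68.9 = 82.91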